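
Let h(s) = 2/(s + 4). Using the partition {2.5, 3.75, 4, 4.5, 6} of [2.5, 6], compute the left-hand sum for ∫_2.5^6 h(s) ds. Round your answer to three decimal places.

Subinterval widths: 1.25, 0.25, 0.5, 1.5.
Left endpoints: 2.5, 3.75, 4, 4.5.
h(2.5) = 4/13, h(3.75) = 8/31, h(4) = 0.25, h(4.5) = 4/17.
Sum = Σ Δs_i · h(s_i).
Sum ≈ 0.927.

0.927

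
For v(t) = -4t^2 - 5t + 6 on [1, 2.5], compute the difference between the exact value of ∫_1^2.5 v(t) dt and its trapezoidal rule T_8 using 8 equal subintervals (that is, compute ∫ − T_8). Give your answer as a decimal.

0.03515625

Exact integral: ∫_1^2.5 v(t) dt = -23.625.
T_8 = -23.66015625.
Error = -23.625 − (-23.66015625) = 0.03515625.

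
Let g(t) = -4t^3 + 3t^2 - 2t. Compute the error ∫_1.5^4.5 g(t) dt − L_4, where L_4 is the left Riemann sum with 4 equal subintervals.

Exact integral: ∫_1.5^4.5 g(t) dt = -335.25.
L_4 = -230.90625.
Error = -335.25 − (-230.90625) = -104.34375.

-104.34375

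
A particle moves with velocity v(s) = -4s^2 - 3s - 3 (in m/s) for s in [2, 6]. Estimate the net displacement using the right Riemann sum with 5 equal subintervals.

Δs = (6 − 2)/5 = 0.8.
Right endpoints: 2.8, 3.6, 4.4, 5.2, 6.
v(2.8) = -42.76, v(3.6) = -65.64, v(4.4) = -93.64, v(5.2) = -126.76, v(6) = -165.
Sum = Δs · [v(2.8) + v(3.6) + v(4.4) + v(5.2) + v(6)].
Sum = -395.04.

-395.04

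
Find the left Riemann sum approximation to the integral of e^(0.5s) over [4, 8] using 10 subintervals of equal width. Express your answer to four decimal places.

85.2909

Δs = (8 − 4)/10 = 0.4.
Left endpoints: 4, 4.4, 4.8, 5.2, 5.6, 6, 6.4, 6.8, 7.2, 7.6.
f(4) ≈ 7.3891, f(4.4) ≈ 9.0250, f(4.8) ≈ 11.0232, f(5.2) ≈ 13.4637, f(5.6) ≈ 16.4446, f(6) ≈ 20.0855, f(6.4) ≈ 24.5325, f(6.8) ≈ 29.9641, f(7.2) ≈ 36.5982, f(7.6) ≈ 44.7012.
Sum = Δs · [f(4) + f(4.4) + f(4.8) + ...].
Sum ≈ 85.2909.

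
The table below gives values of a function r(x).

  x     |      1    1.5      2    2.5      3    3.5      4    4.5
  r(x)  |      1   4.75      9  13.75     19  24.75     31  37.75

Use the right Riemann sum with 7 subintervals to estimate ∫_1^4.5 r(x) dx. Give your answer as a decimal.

70

Δx = 0.5.
Sum = 0.5·[4.75 + 9 + 13.75 + 19 + 24.75 + 31 + 37.75] = 70.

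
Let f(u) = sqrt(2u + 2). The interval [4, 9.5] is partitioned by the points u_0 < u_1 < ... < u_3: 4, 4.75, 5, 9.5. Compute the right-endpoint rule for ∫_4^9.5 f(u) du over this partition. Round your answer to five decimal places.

Subinterval widths: 0.75, 0.25, 4.5.
Right endpoints: 4.75, 5, 9.5.
f(4.75) ≈ 3.39116, f(5) ≈ 3.46410, f(9.5) ≈ 4.58258.
Sum = Σ Δu_i · f(u_i).
Sum ≈ 24.03099.

24.03099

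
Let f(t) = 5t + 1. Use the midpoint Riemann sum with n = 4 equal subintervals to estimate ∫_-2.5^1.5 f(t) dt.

-6

Δt = (1.5 − (-2.5))/4 = 1.
Midpoints: -2, -1, 0, 1.
f(-2) = -9, f(-1) = -4, f(0) = 1, f(1) = 6.
Sum = Δt · [f(-2) + f(-1) + f(0) + f(1)].
Sum = -6.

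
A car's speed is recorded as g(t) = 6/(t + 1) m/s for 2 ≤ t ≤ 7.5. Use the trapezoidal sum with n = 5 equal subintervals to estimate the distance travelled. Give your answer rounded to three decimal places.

6.307

Δt = (7.5 − 2)/5 = 1.1.
g(2) = 2, g(3.1) = 60/41, g(4.2) = 15/13, g(5.3) = 20/21, g(6.4) = 30/37, g(7.5) = 12/17.
T_5 = (Δt/2)·[g(t_0) + 2g(t_1) + ... + 2g(t_{4}) + g(t_5)].
Sum ≈ 6.307.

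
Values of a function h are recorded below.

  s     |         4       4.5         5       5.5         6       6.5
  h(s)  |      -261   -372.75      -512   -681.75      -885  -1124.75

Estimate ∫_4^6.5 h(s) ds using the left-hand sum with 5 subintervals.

-1356.25

Δs = 0.5.
Sum = 0.5·[(-261) + (-372.75) + (-512) + (-681.75) + (-885)] = -1356.25.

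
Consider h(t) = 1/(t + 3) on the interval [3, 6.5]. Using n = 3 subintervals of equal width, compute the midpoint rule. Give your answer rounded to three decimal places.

Δt = (6.5 − 3)/3 = 7/6.
Midpoints: 43/12, 4.75, 71/12.
h(43/12) = 12/79, h(4.75) = 4/31, h(71/12) = 12/107.
Sum = Δt · [h(43/12) + h(4.75) + h(71/12)].
Sum ≈ 0.459.

0.459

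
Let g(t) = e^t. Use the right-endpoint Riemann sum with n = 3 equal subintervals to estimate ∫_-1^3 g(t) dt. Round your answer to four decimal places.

Δt = (3 − (-1))/3 = 4/3.
Right endpoints: 1/3, 5/3, 3.
g(1/3) ≈ 1.3956, g(5/3) ≈ 5.2945, g(3) ≈ 20.0855.
Sum = Δt · [g(1/3) + g(5/3) + g(3)].
Sum ≈ 35.7009.

35.7009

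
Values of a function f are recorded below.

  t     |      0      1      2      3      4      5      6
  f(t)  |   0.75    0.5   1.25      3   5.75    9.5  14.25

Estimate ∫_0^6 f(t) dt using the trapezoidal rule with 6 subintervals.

27.5

Δt = 1.
T_6 = (1/2)·[0.75 + 2·0.5 + 2·1.25 + 2·3 + 2·5.75 + 2·9.5 + 14.25] = 27.5.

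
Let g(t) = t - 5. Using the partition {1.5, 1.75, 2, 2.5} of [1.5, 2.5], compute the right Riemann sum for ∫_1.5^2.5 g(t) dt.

Subinterval widths: 0.25, 0.25, 0.5.
Right endpoints: 1.75, 2, 2.5.
g(1.75) = -3.25, g(2) = -3, g(2.5) = -2.5.
Sum = Σ Δt_i · g(t_i).
Sum = -2.8125.

-2.8125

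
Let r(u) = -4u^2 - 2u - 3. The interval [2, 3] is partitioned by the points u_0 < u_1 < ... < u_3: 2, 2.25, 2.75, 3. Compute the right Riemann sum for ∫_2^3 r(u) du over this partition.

Subinterval widths: 0.25, 0.5, 0.25.
Right endpoints: 2.25, 2.75, 3.
r(2.25) = -27.75, r(2.75) = -38.75, r(3) = -45.
Sum = Σ Δu_i · r(u_i).
Sum = -37.5625.

-37.5625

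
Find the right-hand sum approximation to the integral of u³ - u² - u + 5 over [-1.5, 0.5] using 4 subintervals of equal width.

9.25

Δu = (0.5 − (-1.5))/4 = 0.5.
Right endpoints: -1, -0.5, 0, 0.5.
f(-1) = 4, f(-0.5) = 5.125, f(0) = 5, f(0.5) = 4.375.
Sum = Δu · [f(-1) + f(-0.5) + f(0) + f(0.5)].
Sum = 9.25.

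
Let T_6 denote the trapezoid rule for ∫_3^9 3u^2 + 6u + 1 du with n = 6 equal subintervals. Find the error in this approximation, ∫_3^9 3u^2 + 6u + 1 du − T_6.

-3

Exact integral: ∫_3^9 f(u) du = 924.
T_6 = 927.
Error = 924 − 927 = -3.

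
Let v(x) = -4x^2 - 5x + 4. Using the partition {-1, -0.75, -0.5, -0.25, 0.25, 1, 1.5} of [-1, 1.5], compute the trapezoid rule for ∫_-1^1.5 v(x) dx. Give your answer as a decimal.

Subinterval widths: 0.25, 0.25, 0.25, 0.5, 0.75, 0.5.
v(-1) = 5, v(-0.75) = 5.5, v(-0.5) = 5.5, v(-0.25) = 5, v(0.25) = 2.5, v(1) = -5, v(1.5) = -12.5.
On each subinterval the trapezoid contributes (Δx_i/2)·[v(x_{i-1}) + v(x_i)].
Sum = 0.5625.

0.5625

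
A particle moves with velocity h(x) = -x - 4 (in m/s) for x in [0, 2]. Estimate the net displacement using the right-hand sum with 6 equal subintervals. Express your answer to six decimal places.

Δx = (2 − 0)/6 = 1/3.
Right endpoints: 1/3, 2/3, 1, 4/3, 5/3, 2.
h(1/3) = -13/3, h(2/3) = -14/3, h(1) = -5, h(4/3) = -16/3, h(5/3) = -17/3, h(2) = -6.
Sum = Δx · [h(1/3) + h(2/3) + h(1) + ...].
Sum ≈ -10.333333.

-10.333333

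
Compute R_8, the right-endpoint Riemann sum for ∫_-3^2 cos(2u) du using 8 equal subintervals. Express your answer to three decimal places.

-0.953

Δu = (2 − (-3))/8 = 0.625.
Right endpoints: -2.375, -1.75, -1.125, -0.5, 0.125, 0.75, 1.375, 2.
f(-2.375) ≈ 0.038, f(-1.75) ≈ -0.936, f(-1.125) ≈ -0.628, f(-0.5) ≈ 0.540, f(0.125) ≈ 0.969, f(0.75) ≈ 0.071, f(1.375) ≈ -0.924, f(2) ≈ -0.654.
Sum = Δu · [f(-2.375) + f(-1.75) + f(-1.125) + ...].
Sum ≈ -0.953.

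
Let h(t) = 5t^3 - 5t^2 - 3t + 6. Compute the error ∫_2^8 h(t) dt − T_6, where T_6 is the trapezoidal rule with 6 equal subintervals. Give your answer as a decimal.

-70

Exact integral: ∫_2^8 h(t) dt = 4206.
T_6 = 4276.
Error = 4206 − 4276 = -70.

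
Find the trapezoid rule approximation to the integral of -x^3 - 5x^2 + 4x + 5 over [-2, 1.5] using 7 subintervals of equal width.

Δx = (1.5 − (-2))/7 = 0.5.
f(-2) = -15, f(-1.5) = -8.875, f(-1) = -3, f(-0.5) = 1.875, f(0) = 5, f(0.5) = 5.625, f(1) = 3, f(1.5) = -3.625.
T_7 = (Δx/2)·[f(x_0) + 2f(x_1) + ... + 2f(x_{6}) + f(x_7)].
Sum = -2.84375.

-2.84375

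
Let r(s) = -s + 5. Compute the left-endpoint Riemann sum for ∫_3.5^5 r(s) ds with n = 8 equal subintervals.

1.265625

Δs = (5 − 3.5)/8 = 0.1875.
Left endpoints: 3.5, 3.6875, 3.875, 4.0625, 4.25, 4.4375, 4.625, 4.8125.
r(3.5) = 1.5, r(3.6875) = 1.3125, r(3.875) = 1.125, r(4.0625) = 0.9375, r(4.25) = 0.75, r(4.4375) = 0.5625, r(4.625) = 0.375, r(4.8125) = 0.1875.
Sum = Δs · [r(3.5) + r(3.6875) + r(3.875) + ...].
Sum = 1.265625.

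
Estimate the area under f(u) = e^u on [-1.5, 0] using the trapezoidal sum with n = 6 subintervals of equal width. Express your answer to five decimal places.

Δu = (0 − (-1.5))/6 = 0.25.
f(-1.5) ≈ 0.22313, f(-1.25) ≈ 0.28650, f(-1) ≈ 0.36788, f(-0.75) ≈ 0.47237, f(-0.5) ≈ 0.60653, f(-0.25) ≈ 0.77880, f(0) ≈ 1.00000.
T_6 = (Δu/2)·[f(u_0) + 2f(u_1) + ... + 2f(u_{5}) + f(u_6)].
Sum ≈ 0.78091.

0.78091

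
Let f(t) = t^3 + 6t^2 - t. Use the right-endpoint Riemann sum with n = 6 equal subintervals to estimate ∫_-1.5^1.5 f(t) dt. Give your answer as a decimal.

Δt = (1.5 − (-1.5))/6 = 0.5.
Right endpoints: -1, -0.5, 0, 0.5, 1, 1.5.
f(-1) = 6, f(-0.5) = 1.875, f(0) = 0, f(0.5) = 1.125, f(1) = 6, f(1.5) = 15.375.
Sum = Δt · [f(-1) + f(-0.5) + f(0) + ...].
Sum = 15.1875.

15.1875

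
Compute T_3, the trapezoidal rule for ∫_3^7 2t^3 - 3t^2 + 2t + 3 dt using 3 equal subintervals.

Δt = (7 − 3)/3 = 4/3.
f(3) = 36, f(13/3) = 3188/27, f(17/3) = 7612/27, f(7) = 556.
T_3 = (Δt/2)·[f(t_0) + 2f(t_1) + 2f(t_2) + f(t_3)].
Sum = 928.

928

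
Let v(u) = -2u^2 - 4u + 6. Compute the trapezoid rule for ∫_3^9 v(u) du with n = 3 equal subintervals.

-584

Δu = (9 − 3)/3 = 2.
v(3) = -24, v(5) = -64, v(7) = -120, v(9) = -192.
T_3 = (Δu/2)·[v(u_0) + 2v(u_1) + 2v(u_2) + v(u_3)].
Sum = -584.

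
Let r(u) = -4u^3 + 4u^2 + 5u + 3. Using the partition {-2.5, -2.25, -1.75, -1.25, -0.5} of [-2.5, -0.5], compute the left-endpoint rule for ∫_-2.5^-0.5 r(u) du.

Subinterval widths: 0.25, 0.5, 0.5, 0.75.
Left endpoints: -2.5, -2.25, -1.75, -1.25.
r(-2.5) = 78, r(-2.25) = 57.5625, r(-1.75) = 27.9375, r(-1.25) = 10.8125.
Sum = Σ Δu_i · r(u_i).
Sum = 70.359375.

70.359375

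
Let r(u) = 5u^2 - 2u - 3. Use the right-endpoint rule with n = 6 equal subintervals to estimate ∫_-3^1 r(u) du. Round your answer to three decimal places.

Δu = (1 − (-3))/6 = 2/3.
Right endpoints: -7/3, -5/3, -1, -1/3, 1/3, 1.
r(-7/3) = 260/9, r(-5/3) = 128/9, r(-1) = 4, r(-1/3) = -16/9, r(1/3) = -28/9, r(1) = 0.
Sum = Δu · [r(-7/3) + r(-5/3) + r(-1) + ...].
Sum ≈ 28.148.

28.148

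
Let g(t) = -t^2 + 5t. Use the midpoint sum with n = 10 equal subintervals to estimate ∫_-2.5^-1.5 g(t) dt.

-14.0825

Δt = (-1.5 − (-2.5))/10 = 0.1.
Midpoints: -2.45, -2.35, -2.25, -2.15, -2.05, -1.95, -1.85, -1.75, -1.65, -1.55.
g(-2.45) = -18.2525, g(-2.35) = -17.2725, g(-2.25) = -16.3125, g(-2.15) = -15.3725, g(-2.05) = -14.4525, g(-1.95) = -13.5525, g(-1.85) = -12.6725, g(-1.75) = -11.8125, g(-1.65) = -10.9725, g(-1.55) = -10.1525.
Sum = Δt · [g(-2.45) + g(-2.35) + g(-2.25) + ...].
Sum = -14.0825.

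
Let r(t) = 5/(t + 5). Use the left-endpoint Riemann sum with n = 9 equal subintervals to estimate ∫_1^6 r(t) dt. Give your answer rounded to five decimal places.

Δt = (6 − 1)/9 = 5/9.
Left endpoints: 1, 14/9, 19/9, 8/3, 29/9, 34/9, 13/3, 44/9, 49/9.
r(1) = 5/6, r(14/9) = 45/59, r(19/9) = 0.703125, r(8/3) = 15/23, r(29/9) = 45/74, r(34/9) = 45/79, r(13/3) = 15/28, r(44/9) = 45/89, r(49/9) = 45/94.
Sum = Δt · [r(1) + r(14/9) + r(19/9) + ...].
Sum ≈ 3.13840.

3.13840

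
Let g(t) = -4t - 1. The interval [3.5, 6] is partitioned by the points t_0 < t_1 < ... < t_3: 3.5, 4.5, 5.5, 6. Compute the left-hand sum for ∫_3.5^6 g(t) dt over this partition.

-45.5

Subinterval widths: 1, 1, 0.5.
Left endpoints: 3.5, 4.5, 5.5.
g(3.5) = -15, g(4.5) = -19, g(5.5) = -23.
Sum = Σ Δt_i · g(t_i).
Sum = -45.5.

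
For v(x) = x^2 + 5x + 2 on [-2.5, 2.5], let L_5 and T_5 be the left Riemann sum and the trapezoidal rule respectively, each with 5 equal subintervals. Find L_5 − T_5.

L_5 = 8.75.
T_5 = 21.25.
L_5 − T_5 = -12.5.

-12.5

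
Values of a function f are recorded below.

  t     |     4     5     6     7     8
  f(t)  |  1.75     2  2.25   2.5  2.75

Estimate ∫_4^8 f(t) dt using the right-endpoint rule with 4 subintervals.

9.5

Δt = 1.
Sum = 1·[2 + 2.25 + 2.5 + 2.75] = 9.5.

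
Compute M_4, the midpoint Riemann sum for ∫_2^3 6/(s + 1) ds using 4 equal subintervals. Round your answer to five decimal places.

Δs = (3 − 2)/4 = 0.25.
Midpoints: 2.125, 2.375, 2.625, 2.875.
f(2.125) = 1.92, f(2.375) = 16/9, f(2.625) = 48/29, f(2.875) = 48/31.
Sum = Δs · [f(2.125) + f(2.375) + f(2.625) + f(2.875)].
Sum ≈ 1.72533.

1.72533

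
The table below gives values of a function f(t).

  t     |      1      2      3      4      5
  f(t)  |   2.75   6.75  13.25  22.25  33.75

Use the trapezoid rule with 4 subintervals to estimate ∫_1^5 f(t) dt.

Δt = 1.
T_4 = (1/2)·[2.75 + 2·6.75 + 2·13.25 + 2·22.25 + 33.75] = 60.5.

60.5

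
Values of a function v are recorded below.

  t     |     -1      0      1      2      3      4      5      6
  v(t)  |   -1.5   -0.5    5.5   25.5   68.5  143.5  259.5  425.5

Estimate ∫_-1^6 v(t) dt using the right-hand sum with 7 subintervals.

Δt = 1.
Sum = 1·[(-0.5) + 5.5 + 25.5 + 68.5 + 143.5 + 259.5 + 425.5] = 927.5.

927.5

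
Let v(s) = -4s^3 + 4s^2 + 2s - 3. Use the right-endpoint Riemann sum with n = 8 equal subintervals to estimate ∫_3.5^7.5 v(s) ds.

-2820

Δs = (7.5 − 3.5)/8 = 0.5.
Right endpoints: 4, 4.5, 5, 5.5, 6, 6.5, 7, 7.5.
v(4) = -187, v(4.5) = -277.5, v(5) = -393, v(5.5) = -536.5, v(6) = -711, v(6.5) = -919.5, v(7) = -1165, v(7.5) = -1450.5.
Sum = Δs · [v(4) + v(4.5) + v(5) + ...].
Sum = -2820.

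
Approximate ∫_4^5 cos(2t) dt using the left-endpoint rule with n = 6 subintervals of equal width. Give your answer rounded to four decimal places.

-0.7018

Δt = (5 − 4)/6 = 1/6.
Left endpoints: 4, 25/6, 13/3, 4.5, 14/3, 29/6.
f(4) ≈ -0.1455, f(25/6) ≈ -0.4612, f(13/3) ≈ -0.7261, f(4.5) ≈ -0.9111, f(14/3) ≈ -0.9958, f(29/6) ≈ -0.9709.
Sum = Δt · [f(4) + f(25/6) + f(13/3) + ...].
Sum ≈ -0.7018.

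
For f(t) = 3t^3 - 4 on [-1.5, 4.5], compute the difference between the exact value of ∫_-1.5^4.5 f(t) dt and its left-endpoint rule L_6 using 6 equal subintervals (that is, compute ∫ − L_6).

128.25

Exact integral: ∫_-1.5^4.5 f(t) dt = 279.75.
L_6 = 151.5.
Error = 279.75 − 151.5 = 128.25.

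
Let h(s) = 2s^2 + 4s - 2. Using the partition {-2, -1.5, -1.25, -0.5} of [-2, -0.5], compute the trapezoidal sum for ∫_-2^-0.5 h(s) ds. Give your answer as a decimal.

Subinterval widths: 0.5, 0.25, 0.75.
h(-2) = -2, h(-1.5) = -3.5, h(-1.25) = -3.875, h(-0.5) = -3.5.
On each subinterval the trapezoid contributes (Δs_i/2)·[h(s_{i-1}) + h(s_i)].
Sum = -5.0625.

-5.0625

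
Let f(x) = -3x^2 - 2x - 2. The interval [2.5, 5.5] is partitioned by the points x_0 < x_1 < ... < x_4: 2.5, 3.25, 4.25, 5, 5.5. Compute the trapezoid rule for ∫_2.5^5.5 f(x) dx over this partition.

Subinterval widths: 0.75, 1, 0.75, 0.5.
f(2.5) = -25.75, f(3.25) = -40.1875, f(4.25) = -64.6875, f(5) = -87, f(5.5) = -103.75.
On each subinterval the trapezoid contributes (Δx_i/2)·[f(x_{i-1}) + f(x_i)].
Sum = -181.734375.

-181.734375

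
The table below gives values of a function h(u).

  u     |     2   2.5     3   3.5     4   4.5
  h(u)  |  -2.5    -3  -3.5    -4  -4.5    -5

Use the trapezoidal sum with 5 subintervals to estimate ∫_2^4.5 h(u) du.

Δu = 0.5.
T_5 = (0.5/2)·[(-2.5) + 2·(-3) + 2·(-3.5) + 2·(-4) + 2·(-4.5) + (-5)] = -9.375.

-9.375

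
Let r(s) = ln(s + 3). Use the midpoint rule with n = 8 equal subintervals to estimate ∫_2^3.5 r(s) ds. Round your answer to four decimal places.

2.6196

Δs = (3.5 − 2)/8 = 0.1875.
Midpoints: 2.09375, 2.28125, 2.46875, 2.65625, 2.84375, 3.03125, 3.21875, 3.40625.
r(2.09375) ≈ 1.6280, r(2.28125) ≈ 1.6642, r(2.46875) ≈ 1.6991, r(2.65625) ≈ 1.7328, r(2.84375) ≈ 1.7654, r(3.03125) ≈ 1.7970, r(3.21875) ≈ 1.8276, r(3.40625) ≈ 1.8573.
Sum = Δs · [r(2.09375) + r(2.28125) + r(2.46875) + ...].
Sum ≈ 2.6196.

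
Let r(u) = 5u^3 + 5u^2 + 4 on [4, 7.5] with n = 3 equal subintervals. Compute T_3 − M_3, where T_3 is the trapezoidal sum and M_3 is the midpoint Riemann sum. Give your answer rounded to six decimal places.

108.676215

T_3 ≈ 4317.98726852.
M_3 ≈ 4209.31105324.
T_3 − M_3 ≈ 108.676215.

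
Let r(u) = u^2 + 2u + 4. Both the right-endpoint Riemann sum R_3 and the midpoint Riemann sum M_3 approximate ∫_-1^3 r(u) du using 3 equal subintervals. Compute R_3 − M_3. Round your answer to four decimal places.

R_3 ≈ 45.185185.
M_3 ≈ 32.740741.
R_3 − M_3 ≈ 12.4444.

12.4444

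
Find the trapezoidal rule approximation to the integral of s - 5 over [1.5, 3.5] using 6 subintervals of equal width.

-5

Δs = (3.5 − 1.5)/6 = 1/3.
f(1.5) = -3.5, f(11/6) = -19/6, f(13/6) = -17/6, f(2.5) = -2.5, f(17/6) = -13/6, f(19/6) = -11/6, f(3.5) = -1.5.
T_6 = (Δs/2)·[f(s_0) + 2f(s_1) + ... + 2f(s_{5}) + f(s_6)].
Sum = -5.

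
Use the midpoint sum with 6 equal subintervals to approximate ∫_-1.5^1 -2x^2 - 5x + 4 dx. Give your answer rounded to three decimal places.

10.281

Δx = (1 − (-1.5))/6 = 5/12.
Midpoints: -31/24, -0.875, -11/24, -1/24, 0.375, 19/24.
f(-31/24) = 2051/288, f(-0.875) = 6.84375, f(-11/24) = 1691/288, f(-1/24) = 1211/288, f(0.375) = 1.84375, f(19/24) = -349/288.
Sum = Δx · [f(-31/24) + f(-0.875) + f(-11/24) + ...].
Sum ≈ 10.281.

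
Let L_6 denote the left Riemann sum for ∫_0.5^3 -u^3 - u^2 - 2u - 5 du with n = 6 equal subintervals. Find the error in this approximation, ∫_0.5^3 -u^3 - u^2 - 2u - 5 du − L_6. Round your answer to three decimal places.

Exact integral: ∫_0.5^3 f(u) du ≈ -50.44271.
L_6 ≈ -42.43128.
Error ≈ -50.44271 − (-42.43128) ≈ -8.011.

-8.011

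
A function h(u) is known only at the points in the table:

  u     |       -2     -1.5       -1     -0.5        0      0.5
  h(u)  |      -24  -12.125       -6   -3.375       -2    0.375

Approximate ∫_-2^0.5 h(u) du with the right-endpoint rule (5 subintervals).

-11.5625

Δu = 0.5.
Sum = 0.5·[(-12.125) + (-6) + (-3.375) + (-2) + 0.375] = -11.5625.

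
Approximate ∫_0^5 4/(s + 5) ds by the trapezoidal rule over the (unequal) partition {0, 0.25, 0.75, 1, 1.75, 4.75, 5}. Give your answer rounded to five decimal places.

2.80769

Subinterval widths: 0.25, 0.5, 0.25, 0.75, 3, 0.25.
f(0) = 0.8, f(0.25) = 16/21, f(0.75) = 16/23, f(1) = 2/3, f(1.75) = 16/27, f(4.75) = 16/39, f(5) = 0.4.
On each subinterval the trapezoid contributes (Δs_i/2)·[f(s_{i-1}) + f(s_i)].
Sum ≈ 2.80769.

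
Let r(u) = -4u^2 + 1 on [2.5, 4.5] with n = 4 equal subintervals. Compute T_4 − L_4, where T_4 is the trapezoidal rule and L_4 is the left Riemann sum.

-14

T_4 = -99.
L_4 = -85.
T_4 − L_4 = -14.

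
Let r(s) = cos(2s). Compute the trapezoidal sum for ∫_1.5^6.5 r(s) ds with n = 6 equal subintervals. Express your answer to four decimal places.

Δs = (6.5 − 1.5)/6 = 5/6.
r(1.5) ≈ -0.9900, r(7/3) ≈ -0.0457, r(19/6) ≈ 0.9987, r(4) ≈ -0.1455, r(29/6) ≈ -0.9709, r(17/3) ≈ 0.3314, r(6.5) ≈ 0.9074.
T_6 = (Δs/2)·[r(s_0) + 2r(s_1) + ... + 2r(s_{5}) + r(s_6)].
Sum ≈ 0.1056.

0.1056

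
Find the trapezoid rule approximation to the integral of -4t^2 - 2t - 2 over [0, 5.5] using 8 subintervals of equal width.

-264.81640625

Δt = (5.5 − 0)/8 = 0.6875.
f(0) = -2, f(0.6875) = -5.265625, f(1.375) = -12.3125, f(2.0625) = -23.140625, f(2.75) = -37.75, f(3.4375) = -56.140625, f(4.125) = -78.3125, f(4.8125) = -104.265625, f(5.5) = -134.
T_8 = (Δt/2)·[f(t_0) + 2f(t_1) + ... + 2f(t_{7}) + f(t_8)].
Sum = -264.81640625.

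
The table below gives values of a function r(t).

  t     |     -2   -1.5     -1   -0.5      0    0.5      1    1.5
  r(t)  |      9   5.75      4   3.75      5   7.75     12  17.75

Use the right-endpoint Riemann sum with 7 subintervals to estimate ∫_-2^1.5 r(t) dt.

Δt = 0.5.
Sum = 0.5·[5.75 + 4 + 3.75 + 5 + 7.75 + 12 + 17.75] = 28.

28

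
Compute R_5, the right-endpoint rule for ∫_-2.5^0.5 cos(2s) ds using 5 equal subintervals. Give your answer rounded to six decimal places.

0.025488

Δs = (0.5 − (-2.5))/5 = 0.6.
Right endpoints: -1.9, -1.3, -0.7, -0.1, 0.5.
f(-1.9) ≈ -0.790968, f(-1.3) ≈ -0.856889, f(-0.7) ≈ 0.169967, f(-0.1) ≈ 0.980067, f(0.5) ≈ 0.540302.
Sum = Δs · [f(-1.9) + f(-1.3) + f(-0.7) + f(-0.1) + f(0.5)].
Sum ≈ 0.025488.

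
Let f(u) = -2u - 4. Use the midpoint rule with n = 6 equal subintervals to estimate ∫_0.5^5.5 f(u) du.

Δu = (5.5 − 0.5)/6 = 5/6.
Midpoints: 11/12, 1.75, 31/12, 41/12, 4.25, 61/12.
f(11/12) = -35/6, f(1.75) = -7.5, f(31/12) = -55/6, f(41/12) = -65/6, f(4.25) = -12.5, f(61/12) = -85/6.
Sum = Δu · [f(11/12) + f(1.75) + f(31/12) + ...].
Sum = -50.

-50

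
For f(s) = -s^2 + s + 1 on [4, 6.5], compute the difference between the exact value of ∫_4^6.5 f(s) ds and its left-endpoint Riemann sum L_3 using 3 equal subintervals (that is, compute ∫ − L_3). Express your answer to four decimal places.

Exact integral: ∫_4^6.5 f(s) ds ≈ -54.583333.
L_3 ≈ -44.976852.
Error ≈ -54.583333 − (-44.976852) ≈ -9.6065.

-9.6065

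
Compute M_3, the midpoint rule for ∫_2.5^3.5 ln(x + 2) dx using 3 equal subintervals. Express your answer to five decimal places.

1.60795

Δx = (3.5 − 2.5)/3 = 1/3.
Midpoints: 8/3, 3, 10/3.
f(8/3) ≈ 1.54045, f(3) ≈ 1.60944, f(10/3) ≈ 1.67398.
Sum = Δx · [f(8/3) + f(3) + f(10/3)].
Sum ≈ 1.60795.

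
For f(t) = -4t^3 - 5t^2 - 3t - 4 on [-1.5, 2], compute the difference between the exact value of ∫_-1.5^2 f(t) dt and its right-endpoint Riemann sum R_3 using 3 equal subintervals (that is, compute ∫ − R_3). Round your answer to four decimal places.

Exact integral: ∫_-1.5^2 f(t) dt ≈ -46.520833.
R_3 ≈ -90.643519.
Error ≈ -46.520833 − (-90.643519) ≈ 44.1227.

44.1227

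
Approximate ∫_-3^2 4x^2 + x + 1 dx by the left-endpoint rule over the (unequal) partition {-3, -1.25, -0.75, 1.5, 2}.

73.875

Subinterval widths: 1.75, 0.5, 2.25, 0.5.
Left endpoints: -3, -1.25, -0.75, 1.5.
f(-3) = 34, f(-1.25) = 6, f(-0.75) = 2.5, f(1.5) = 11.5.
Sum = Σ Δx_i · f(x_i).
Sum = 73.875.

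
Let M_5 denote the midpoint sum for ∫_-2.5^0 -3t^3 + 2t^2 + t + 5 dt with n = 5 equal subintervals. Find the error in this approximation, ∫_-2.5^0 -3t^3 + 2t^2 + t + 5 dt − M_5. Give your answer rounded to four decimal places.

Exact integral: ∫_-2.5^0 f(t) dt ≈ 49.088542.
M_5 = 48.3984375.
Error ≈ 49.088542 − 48.3984375 ≈ 0.6901.

0.6901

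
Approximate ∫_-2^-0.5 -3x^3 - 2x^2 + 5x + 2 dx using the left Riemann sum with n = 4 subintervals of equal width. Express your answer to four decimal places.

2.2705

Δx = (-0.5 − (-2))/4 = 0.375.
Left endpoints: -2, -1.625, -1.25, -0.875.
f(-2) = 8, f(-1.625) = 751/512, f(-1.25) = -1.515625, f(-0.875) = -971/512.
Sum = Δx · [f(-2) + f(-1.625) + f(-1.25) + f(-0.875)].
Sum ≈ 2.2705.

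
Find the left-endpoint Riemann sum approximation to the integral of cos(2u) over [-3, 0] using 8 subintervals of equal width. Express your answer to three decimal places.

-0.141

Δu = (0 − (-3))/8 = 0.375.
Left endpoints: -3, -2.625, -2.25, -1.875, -1.5, -1.125, -0.75, -0.375.
f(-3) ≈ 0.960, f(-2.625) ≈ 0.512, f(-2.25) ≈ -0.211, f(-1.875) ≈ -0.821, f(-1.5) ≈ -0.990, f(-1.125) ≈ -0.628, f(-0.75) ≈ 0.071, f(-0.375) ≈ 0.732.
Sum = Δu · [f(-3) + f(-2.625) + f(-2.25) + ...].
Sum ≈ -0.141.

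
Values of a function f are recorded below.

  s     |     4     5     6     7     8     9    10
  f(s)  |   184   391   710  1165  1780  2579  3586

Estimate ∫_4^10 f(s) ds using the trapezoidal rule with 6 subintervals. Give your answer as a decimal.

Δs = 1.
T_6 = (1/2)·[184 + 2·391 + 2·710 + 2·1165 + 2·1780 + 2·2579 + 3586] = 8510.

8510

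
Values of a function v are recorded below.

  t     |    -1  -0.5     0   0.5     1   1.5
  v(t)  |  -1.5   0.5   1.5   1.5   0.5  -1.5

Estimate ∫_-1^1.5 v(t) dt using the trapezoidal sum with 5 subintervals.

1.25

Δt = 0.5.
T_5 = (0.5/2)·[(-1.5) + 2·0.5 + 2·1.5 + 2·1.5 + 2·0.5 + (-1.5)] = 1.25.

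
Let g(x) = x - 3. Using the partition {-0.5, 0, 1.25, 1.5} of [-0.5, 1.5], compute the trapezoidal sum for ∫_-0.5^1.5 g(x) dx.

Subinterval widths: 0.5, 1.25, 0.25.
g(-0.5) = -3.5, g(0) = -3, g(1.25) = -1.75, g(1.5) = -1.5.
On each subinterval the trapezoid contributes (Δx_i/2)·[g(x_{i-1}) + g(x_i)].
Sum = -5.

-5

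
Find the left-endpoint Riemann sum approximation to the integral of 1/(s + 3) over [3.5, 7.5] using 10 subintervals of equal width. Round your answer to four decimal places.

0.4915

Δs = (7.5 − 3.5)/10 = 0.4.
Left endpoints: 3.5, 3.9, 4.3, 4.7, 5.1, 5.5, 5.9, 6.3, 6.7, 7.1.
f(3.5) = 2/13, f(3.9) = 10/69, f(4.3) = 10/73, f(4.7) = 10/77, f(5.1) = 10/81, f(5.5) = 2/17, f(5.9) = 10/89, f(6.3) = 10/93, f(6.7) = 10/97, f(7.1) = 10/101.
Sum = Δs · [f(3.5) + f(3.9) + f(4.3) + ...].
Sum ≈ 0.4915.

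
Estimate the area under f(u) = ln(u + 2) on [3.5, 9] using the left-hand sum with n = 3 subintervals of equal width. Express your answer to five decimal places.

10.84005

Δu = (9 − 3.5)/3 = 11/6.
Left endpoints: 3.5, 16/3, 43/6.
f(3.5) ≈ 1.70475, f(16/3) ≈ 1.99243, f(43/6) ≈ 2.21557.
Sum = Δu · [f(3.5) + f(16/3) + f(43/6)].
Sum ≈ 10.84005.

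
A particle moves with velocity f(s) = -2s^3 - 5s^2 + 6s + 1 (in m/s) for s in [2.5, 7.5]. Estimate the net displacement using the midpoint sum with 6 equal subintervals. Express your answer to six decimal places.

-2074.456019

Δs = (7.5 − 2.5)/6 = 5/6.
Midpoints: 35/12, 3.75, 55/12, 65/12, 6.25, 85/12.
f(35/12) = -63641/864, f(3.75) = -152.28125, f(55/12) = -232501/864, f(65/12) = -372431/864, f(6.25) = -645.09375, f(85/12) = -793291/864.
Sum = Δs · [f(35/12) + f(3.75) + f(55/12) + ...].
Sum ≈ -2074.456019.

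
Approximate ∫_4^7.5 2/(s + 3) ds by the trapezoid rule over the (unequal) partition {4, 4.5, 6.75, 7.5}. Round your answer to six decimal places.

0.817216

Subinterval widths: 0.5, 2.25, 0.75.
f(4) = 2/7, f(4.5) = 4/15, f(6.75) = 8/39, f(7.5) = 4/21.
On each subinterval the trapezoid contributes (Δs_i/2)·[f(s_{i-1}) + f(s_i)].
Sum ≈ 0.817216.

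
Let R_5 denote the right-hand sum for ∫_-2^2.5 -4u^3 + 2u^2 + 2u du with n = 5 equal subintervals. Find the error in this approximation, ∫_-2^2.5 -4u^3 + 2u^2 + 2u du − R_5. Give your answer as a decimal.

Exact integral: ∫_-2^2.5 f(u) du = -5.0625.
R_5 = -42.12.
Error = -5.0625 − (-42.12) = 37.0575.

37.0575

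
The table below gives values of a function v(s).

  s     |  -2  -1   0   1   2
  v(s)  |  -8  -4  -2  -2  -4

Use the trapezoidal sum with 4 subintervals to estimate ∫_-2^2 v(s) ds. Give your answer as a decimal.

Δs = 1.
T_4 = (1/2)·[(-8) + 2·(-4) + 2·(-2) + 2·(-2) + (-4)] = -14.

-14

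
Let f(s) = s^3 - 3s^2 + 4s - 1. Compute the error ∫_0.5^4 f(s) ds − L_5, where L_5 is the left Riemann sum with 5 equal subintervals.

9.646875

Exact integral: ∫_0.5^4 f(s) ds = 28.109375.
L_5 = 18.4625.
Error = 28.109375 − 18.4625 = 9.646875.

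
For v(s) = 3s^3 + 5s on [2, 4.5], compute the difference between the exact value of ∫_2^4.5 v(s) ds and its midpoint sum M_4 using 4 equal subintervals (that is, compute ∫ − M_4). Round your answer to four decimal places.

2.3804

Exact integral: ∫_2^4.5 v(s) ds = 336.171875.
M_4 ≈ 333.791504.
Error ≈ 336.171875 − 333.791504 ≈ 2.3804.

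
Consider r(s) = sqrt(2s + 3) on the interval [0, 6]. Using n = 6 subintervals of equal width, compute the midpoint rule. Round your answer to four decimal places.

Δs = (6 − 0)/6 = 1.
Midpoints: 0.5, 1.5, 2.5, 3.5, 4.5, 5.5.
r(0.5) ≈ 2.0000, r(1.5) ≈ 2.4495, r(2.5) ≈ 2.8284, r(3.5) ≈ 3.1623, r(4.5) ≈ 3.4641, r(5.5) ≈ 3.7417.
Sum = Δs · [r(0.5) + r(1.5) + r(2.5) + ...].
Sum ≈ 17.6460.

17.6460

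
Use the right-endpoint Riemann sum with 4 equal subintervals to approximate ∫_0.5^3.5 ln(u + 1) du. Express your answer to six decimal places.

Δu = (3.5 − 0.5)/4 = 0.75.
Right endpoints: 1.25, 2, 2.75, 3.5.
f(1.25) ≈ 0.810930, f(2) ≈ 1.098612, f(2.75) ≈ 1.321756, f(3.5) ≈ 1.504077.
Sum = Δu · [f(1.25) + f(2) + f(2.75) + f(3.5)].
Sum ≈ 3.551532.

3.551532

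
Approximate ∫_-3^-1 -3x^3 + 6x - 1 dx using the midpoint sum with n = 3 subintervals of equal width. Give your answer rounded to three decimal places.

Δx = (-1 − (-3))/3 = 2/3.
Midpoints: -8/3, -2, -4/3.
f(-8/3) = 359/9, f(-2) = 11, f(-4/3) = -17/9.
Sum = Δx · [f(-8/3) + f(-2) + f(-4/3)].
Sum ≈ 32.667.

32.667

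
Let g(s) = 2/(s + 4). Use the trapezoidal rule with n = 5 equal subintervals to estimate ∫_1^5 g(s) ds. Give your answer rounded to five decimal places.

1.17851

Δs = (5 − 1)/5 = 0.8.
g(1) = 0.4, g(1.8) = 10/29, g(2.6) = 10/33, g(3.4) = 10/37, g(4.2) = 10/41, g(5) = 2/9.
T_5 = (Δs/2)·[g(s_0) + 2g(s_1) + ... + 2g(s_{4}) + g(s_5)].
Sum ≈ 1.17851.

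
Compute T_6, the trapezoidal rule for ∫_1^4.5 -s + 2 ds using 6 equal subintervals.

Δs = (4.5 − 1)/6 = 7/12.
f(1) = 1, f(19/12) = 5/12, f(13/6) = -1/6, f(2.75) = -0.75, f(10/3) = -4/3, f(47/12) = -23/12, f(4.5) = -2.5.
T_6 = (Δs/2)·[f(s_0) + 2f(s_1) + ... + 2f(s_{5}) + f(s_6)].
Sum = -2.625.

-2.625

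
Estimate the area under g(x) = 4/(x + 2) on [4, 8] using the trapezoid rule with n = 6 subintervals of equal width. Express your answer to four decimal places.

Δx = (8 − 4)/6 = 2/3.
g(4) = 2/3, g(14/3) = 0.6, g(16/3) = 6/11, g(6) = 0.5, g(20/3) = 6/13, g(22/3) = 3/7, g(8) = 0.4.
T_6 = (Δx/2)·[g(x_0) + 2g(x_1) + ... + 2g(x_{5}) + g(x_6)].
Sum ≈ 2.0459.

2.0459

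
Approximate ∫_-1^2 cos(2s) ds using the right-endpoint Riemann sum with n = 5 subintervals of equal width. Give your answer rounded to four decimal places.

Δs = (2 − (-1))/5 = 0.6.
Right endpoints: -0.4, 0.2, 0.8, 1.4, 2.
f(-0.4) ≈ 0.6967, f(0.2) ≈ 0.9211, f(0.8) ≈ -0.0292, f(1.4) ≈ -0.9422, f(2) ≈ -0.6536.
Sum = Δs · [f(-0.4) + f(0.2) + f(0.8) + f(1.4) + f(2)].
Sum ≈ -0.0044.

-0.0044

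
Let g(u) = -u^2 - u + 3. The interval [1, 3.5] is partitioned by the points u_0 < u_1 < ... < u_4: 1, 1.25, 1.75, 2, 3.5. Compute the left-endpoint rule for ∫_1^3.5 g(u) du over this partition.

-4.609375

Subinterval widths: 0.25, 0.5, 0.25, 1.5.
Left endpoints: 1, 1.25, 1.75, 2.
g(1) = 1, g(1.25) = 0.1875, g(1.75) = -1.8125, g(2) = -3.
Sum = Σ Δu_i · g(u_i).
Sum = -4.609375.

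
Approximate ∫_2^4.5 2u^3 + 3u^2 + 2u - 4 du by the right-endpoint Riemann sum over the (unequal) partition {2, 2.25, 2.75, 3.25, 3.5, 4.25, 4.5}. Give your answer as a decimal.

346.46875

Subinterval widths: 0.25, 0.5, 0.5, 0.25, 0.75, 0.25.
Right endpoints: 2.25, 2.75, 3.25, 3.5, 4.25, 4.5.
f(2.25) = 38.46875, f(2.75) = 65.78125, f(3.25) = 102.84375, f(3.5) = 125.5, f(4.25) = 212.21875, f(4.5) = 248.
Sum = Σ Δu_i · f(u_i).
Sum = 346.46875.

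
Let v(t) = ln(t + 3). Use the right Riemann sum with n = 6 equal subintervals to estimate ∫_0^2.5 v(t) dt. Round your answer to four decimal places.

Δt = (2.5 − 0)/6 = 5/12.
Right endpoints: 5/12, 5/6, 1.25, 5/3, 25/12, 2.5.
v(5/12) ≈ 1.2287, v(5/6) ≈ 1.3437, v(1.25) ≈ 1.4469, v(5/3) ≈ 1.5404, v(25/12) ≈ 1.6260, v(2.5) ≈ 1.7047.
Sum = Δt · [v(5/12) + v(5/6) + v(1.25) + ...].
Sum ≈ 3.7044.

3.7044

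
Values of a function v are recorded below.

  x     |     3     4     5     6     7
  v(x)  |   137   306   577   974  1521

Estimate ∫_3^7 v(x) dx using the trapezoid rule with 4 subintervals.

2686

Δx = 1.
T_4 = (1/2)·[137 + 2·306 + 2·577 + 2·974 + 1521] = 2686.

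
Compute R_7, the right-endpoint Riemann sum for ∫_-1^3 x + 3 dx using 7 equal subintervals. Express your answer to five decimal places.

Δx = (3 − (-1))/7 = 4/7.
Right endpoints: -3/7, 1/7, 5/7, 9/7, 13/7, 17/7, 3.
f(-3/7) = 18/7, f(1/7) = 22/7, f(5/7) = 26/7, f(9/7) = 30/7, f(13/7) = 34/7, f(17/7) = 38/7, f(3) = 6.
Sum = Δx · [f(-3/7) + f(1/7) + f(5/7) + ...].
Sum ≈ 17.14286.

17.14286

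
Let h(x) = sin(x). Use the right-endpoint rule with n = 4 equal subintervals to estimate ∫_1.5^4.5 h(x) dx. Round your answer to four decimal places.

Δx = (4.5 − 1.5)/4 = 0.75.
Right endpoints: 2.25, 3, 3.75, 4.5.
h(2.25) ≈ 0.7781, h(3) ≈ 0.1411, h(3.75) ≈ -0.5716, h(4.5) ≈ -0.9775.
Sum = Δx · [h(2.25) + h(3) + h(3.75) + h(4.5)].
Sum ≈ -0.4724.

-0.4724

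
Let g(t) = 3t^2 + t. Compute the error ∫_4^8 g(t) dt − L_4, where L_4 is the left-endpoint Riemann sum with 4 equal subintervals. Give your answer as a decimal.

Exact integral: ∫_4^8 g(t) dt = 472.
L_4 = 400.
Error = 472 − 400 = 72.

72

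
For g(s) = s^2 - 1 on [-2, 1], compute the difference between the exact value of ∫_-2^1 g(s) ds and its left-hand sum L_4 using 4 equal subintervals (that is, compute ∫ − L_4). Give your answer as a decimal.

-1.40625

Exact integral: ∫_-2^1 g(s) ds = 0.
L_4 = 1.40625.
Error = 0 − 1.40625 = -1.40625.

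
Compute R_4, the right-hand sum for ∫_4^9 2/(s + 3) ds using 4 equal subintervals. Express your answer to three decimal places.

Δs = (9 − 4)/4 = 1.25.
Right endpoints: 5.25, 6.5, 7.75, 9.
f(5.25) = 8/33, f(6.5) = 4/19, f(7.75) = 8/43, f(9) = 1/6.
Sum = Δs · [f(5.25) + f(6.5) + f(7.75) + f(9)].
Sum ≈ 1.007.

1.007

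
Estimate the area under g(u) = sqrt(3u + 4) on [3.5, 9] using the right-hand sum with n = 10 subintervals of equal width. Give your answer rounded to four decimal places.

26.5667

Δu = (9 − 3.5)/10 = 0.55.
Right endpoints: 4.05, 4.6, 5.15, 5.7, 6.25, 6.8, 7.35, 7.9, 8.45, 9.
g(4.05) ≈ 4.0187, g(4.6) ≈ 4.2190, g(5.15) ≈ 4.4102, g(5.7) ≈ 4.5935, g(6.25) ≈ 4.7697, g(6.8) ≈ 4.9396, g(7.35) ≈ 5.1039, g(7.9) ≈ 5.2631, g(8.45) ≈ 5.4176, g(9) ≈ 5.5678.
Sum = Δu · [g(4.05) + g(4.6) + g(5.15) + ...].
Sum ≈ 26.5667.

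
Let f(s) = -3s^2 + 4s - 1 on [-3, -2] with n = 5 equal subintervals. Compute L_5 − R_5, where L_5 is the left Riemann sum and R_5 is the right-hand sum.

-3.8

L_5 = -31.92.
R_5 = -28.12.
L_5 − R_5 = -3.8.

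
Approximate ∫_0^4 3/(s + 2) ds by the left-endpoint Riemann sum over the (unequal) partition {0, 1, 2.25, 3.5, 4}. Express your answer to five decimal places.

Subinterval widths: 1, 1.25, 1.25, 0.5.
Left endpoints: 0, 1, 2.25, 3.5.
f(0) = 1.5, f(1) = 1, f(2.25) = 12/17, f(3.5) = 6/11.
Sum = Σ Δs_i · f(s_i).
Sum ≈ 3.90508.

3.90508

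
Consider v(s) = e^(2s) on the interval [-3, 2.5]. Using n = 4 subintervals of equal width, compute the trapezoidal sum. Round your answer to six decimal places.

115.968682

Δs = (2.5 − (-3))/4 = 1.375.
v(-3) ≈ 0.002479, v(-1.625) ≈ 0.038774, v(-0.25) ≈ 0.606531, v(1.125) ≈ 9.487736, v(2.5) ≈ 148.413159.
T_4 = (Δs/2)·[v(s_0) + 2v(s_1) + 2v(s_2) + 2v(s_3) + v(s_4)].
Sum ≈ 115.968682.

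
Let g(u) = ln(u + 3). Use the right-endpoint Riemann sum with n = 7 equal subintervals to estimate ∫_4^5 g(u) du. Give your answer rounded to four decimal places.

Δu = (5 − 4)/7 = 1/7.
Right endpoints: 29/7, 30/7, 31/7, 32/7, 33/7, 34/7, 5.
g(29/7) ≈ 1.9661, g(30/7) ≈ 1.9859, g(31/7) ≈ 2.0053, g(32/7) ≈ 2.0244, g(33/7) ≈ 2.0431, g(34/7) ≈ 2.0614, g(5) ≈ 2.0794.
Sum = Δu · [g(29/7) + g(30/7) + g(31/7) + ...].
Sum ≈ 2.0237.

2.0237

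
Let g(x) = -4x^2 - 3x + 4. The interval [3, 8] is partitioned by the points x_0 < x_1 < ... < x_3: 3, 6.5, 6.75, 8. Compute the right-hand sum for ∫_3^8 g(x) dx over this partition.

Subinterval widths: 3.5, 0.25, 1.25.
Right endpoints: 6.5, 6.75, 8.
g(6.5) = -184.5, g(6.75) = -198.5, g(8) = -276.
Sum = Σ Δx_i · g(x_i).
Sum = -1040.375.

-1040.375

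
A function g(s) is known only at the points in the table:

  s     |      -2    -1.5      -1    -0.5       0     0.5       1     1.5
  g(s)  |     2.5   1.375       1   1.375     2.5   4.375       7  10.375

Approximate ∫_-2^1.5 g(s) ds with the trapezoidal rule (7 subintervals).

Δs = 0.5.
T_7 = (0.5/2)·[2.5 + 2·1.375 + 2·1 + 2·1.375 + 2·2.5 + 2·4.375 + 2·7 + 10.375] = 12.03125.

12.03125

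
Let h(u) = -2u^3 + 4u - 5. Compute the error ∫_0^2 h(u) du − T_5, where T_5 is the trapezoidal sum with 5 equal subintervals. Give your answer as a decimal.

Exact integral: ∫_0^2 h(u) du = -10.
T_5 = -10.32.
Error = -10 − (-10.32) = 0.32.

0.32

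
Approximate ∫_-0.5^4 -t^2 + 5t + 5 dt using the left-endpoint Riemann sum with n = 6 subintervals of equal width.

Δt = (4 − (-0.5))/6 = 0.75.
Left endpoints: -0.5, 0.25, 1, 1.75, 2.5, 3.25.
f(-0.5) = 2.25, f(0.25) = 6.1875, f(1) = 9, f(1.75) = 10.6875, f(2.5) = 11.25, f(3.25) = 10.6875.
Sum = Δt · [f(-0.5) + f(0.25) + f(1) + ...].
Sum = 37.546875.

37.546875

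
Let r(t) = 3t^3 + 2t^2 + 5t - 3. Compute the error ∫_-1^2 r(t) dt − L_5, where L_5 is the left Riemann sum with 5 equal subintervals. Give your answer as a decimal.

13.23

Exact integral: ∫_-1^2 r(t) dt = 15.75.
L_5 = 2.52.
Error = 15.75 − 2.52 = 13.23.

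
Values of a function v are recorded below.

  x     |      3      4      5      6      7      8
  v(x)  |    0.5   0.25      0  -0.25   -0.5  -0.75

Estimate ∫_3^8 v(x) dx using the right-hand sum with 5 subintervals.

Δx = 1.
Sum = 1·[0.25 + 0 + (-0.25) + (-0.5) + (-0.75)] = -1.25.

-1.25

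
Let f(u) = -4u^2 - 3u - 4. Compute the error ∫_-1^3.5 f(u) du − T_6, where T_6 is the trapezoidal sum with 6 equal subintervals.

Exact integral: ∫_-1^3.5 f(u) du = -93.375.
T_6 = -95.0625.
Error = -93.375 − (-95.0625) = 1.6875.

1.6875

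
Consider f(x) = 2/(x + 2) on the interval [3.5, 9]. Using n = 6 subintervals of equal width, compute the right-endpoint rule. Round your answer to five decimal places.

Δx = (9 − 3.5)/6 = 11/12.
Right endpoints: 53/12, 16/3, 6.25, 43/6, 97/12, 9.
f(53/12) = 24/77, f(16/3) = 3/11, f(6.25) = 8/33, f(43/6) = 12/55, f(97/12) = 24/121, f(9) = 2/11.
Sum = Δx · [f(53/12) + f(16/3) + f(6.25) + ...].
Sum ≈ 1.30642.

1.30642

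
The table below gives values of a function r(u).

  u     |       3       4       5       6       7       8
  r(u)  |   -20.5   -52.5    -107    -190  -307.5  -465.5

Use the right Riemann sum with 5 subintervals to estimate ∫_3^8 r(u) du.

Δu = 1.
Sum = 1·[(-52.5) + (-107) + (-190) + (-307.5) + (-465.5)] = -1122.5.

-1122.5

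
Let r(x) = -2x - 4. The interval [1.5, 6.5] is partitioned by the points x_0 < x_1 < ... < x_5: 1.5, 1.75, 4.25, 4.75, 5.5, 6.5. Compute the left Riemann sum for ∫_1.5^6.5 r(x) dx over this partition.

-51.875

Subinterval widths: 0.25, 2.5, 0.5, 0.75, 1.
Left endpoints: 1.5, 1.75, 4.25, 4.75, 5.5.
r(1.5) = -7, r(1.75) = -7.5, r(4.25) = -12.5, r(4.75) = -13.5, r(5.5) = -15.
Sum = Σ Δx_i · r(x_i).
Sum = -51.875.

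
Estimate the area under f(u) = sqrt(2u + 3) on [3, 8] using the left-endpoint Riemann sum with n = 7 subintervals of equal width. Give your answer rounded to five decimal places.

Δu = (8 − 3)/7 = 5/7.
Left endpoints: 3, 26/7, 31/7, 36/7, 41/7, 46/7, 51/7.
f(3) ≈ 3.00000, f(26/7) ≈ 3.22933, f(31/7) ≈ 3.44342, f(36/7) ≈ 3.64496, f(41/7) ≈ 3.83592, f(46/7) ≈ 4.01782, f(51/7) ≈ 4.19183.
Sum = Δu · [f(3) + f(26/7) + f(31/7) + ...].
Sum ≈ 18.11662.

18.11662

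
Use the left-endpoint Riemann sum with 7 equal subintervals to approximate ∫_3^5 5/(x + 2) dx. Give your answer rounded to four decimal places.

1.7238

Δx = (5 − 3)/7 = 2/7.
Left endpoints: 3, 23/7, 25/7, 27/7, 29/7, 31/7, 33/7.
f(3) = 1, f(23/7) = 35/37, f(25/7) = 35/39, f(27/7) = 35/41, f(29/7) = 35/43, f(31/7) = 7/9, f(33/7) = 35/47.
Sum = Δx · [f(3) + f(23/7) + f(25/7) + ...].
Sum ≈ 1.7238.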